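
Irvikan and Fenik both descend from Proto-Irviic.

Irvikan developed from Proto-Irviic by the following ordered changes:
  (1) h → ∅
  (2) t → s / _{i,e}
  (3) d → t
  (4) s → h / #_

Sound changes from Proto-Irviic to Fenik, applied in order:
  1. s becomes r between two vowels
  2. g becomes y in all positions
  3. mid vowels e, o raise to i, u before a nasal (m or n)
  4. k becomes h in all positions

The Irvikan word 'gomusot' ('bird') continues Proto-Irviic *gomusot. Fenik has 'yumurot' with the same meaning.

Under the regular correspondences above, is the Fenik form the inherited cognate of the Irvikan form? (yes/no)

Derive the expected Fenik reflex of *gomusot:
Fenik: *gomusot > gomurot > yomurot > yumurot  (by rhotacism, unconditioned shift, pre-nasal raising)
Fenik 'yumurot' matches the regular reflex exactly, so the pair is cognate.

yes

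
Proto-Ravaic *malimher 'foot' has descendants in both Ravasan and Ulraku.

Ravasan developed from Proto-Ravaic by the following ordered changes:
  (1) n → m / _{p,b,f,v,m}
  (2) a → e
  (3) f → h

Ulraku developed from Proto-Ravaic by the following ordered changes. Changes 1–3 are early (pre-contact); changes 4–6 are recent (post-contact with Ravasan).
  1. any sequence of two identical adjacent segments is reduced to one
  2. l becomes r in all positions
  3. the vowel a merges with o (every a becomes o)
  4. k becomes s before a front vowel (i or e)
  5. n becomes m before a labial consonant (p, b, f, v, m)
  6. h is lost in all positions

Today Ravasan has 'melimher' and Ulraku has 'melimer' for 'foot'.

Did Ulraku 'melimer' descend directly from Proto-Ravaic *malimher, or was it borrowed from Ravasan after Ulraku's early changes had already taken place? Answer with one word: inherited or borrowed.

If inherited, *malimher would pass through all of Ulraku's changes:
Ulraku: *malimher > marimher > morimher > morimer  (by unconditioned shift, vowel merger, h-loss)
If borrowed from Ravasan 'melimher' after the early changes, it would undergo only the recent ones:
  rule 4 (palatalisation): no change (melimher)
  rule 5 (nasal place assimilation): no change (melimher)
  rule 6 (h-loss): melimher → melimer
  ⇒ as a loan: melimer
Ulraku 'melimer' matches the loan outcome 'melimer', not the inherited 'morimer' — it skipped the early Ulraku changes, so it was borrowed from Ravasan.

borrowed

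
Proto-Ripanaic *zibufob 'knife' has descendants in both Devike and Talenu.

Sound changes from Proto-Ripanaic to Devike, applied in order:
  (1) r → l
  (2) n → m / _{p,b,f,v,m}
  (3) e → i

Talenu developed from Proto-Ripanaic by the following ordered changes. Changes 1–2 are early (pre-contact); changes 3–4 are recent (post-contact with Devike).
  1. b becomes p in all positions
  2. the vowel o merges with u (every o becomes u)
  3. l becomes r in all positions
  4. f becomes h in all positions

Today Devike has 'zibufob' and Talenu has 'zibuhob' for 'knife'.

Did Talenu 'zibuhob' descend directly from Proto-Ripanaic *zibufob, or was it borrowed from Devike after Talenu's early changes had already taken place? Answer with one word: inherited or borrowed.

borrowed

If inherited, *zibufob would pass through all of Talenu's changes:
Talenu: *zibufob
  zibufob → zipufop   [unconditioned shift]
  zipufop → zipufup   [vowel merger]
  zipufup (rule 3 does not apply)
  zipufup → zipuhup   [unconditioned shift]
  giving Talenu zipuhup.
If borrowed from Devike 'zibufob' after the early changes, it would undergo only the recent ones:
  rule 3 (unconditioned shift): no change (zibufob)
  rule 4 (unconditioned shift): zibufob → zibuhob
  ⇒ as a loan: zibuhob
Talenu 'zibuhob' matches the loan outcome 'zibuhob', not the inherited 'zipuhup' — it skipped the early Talenu changes, so it was borrowed from Devike.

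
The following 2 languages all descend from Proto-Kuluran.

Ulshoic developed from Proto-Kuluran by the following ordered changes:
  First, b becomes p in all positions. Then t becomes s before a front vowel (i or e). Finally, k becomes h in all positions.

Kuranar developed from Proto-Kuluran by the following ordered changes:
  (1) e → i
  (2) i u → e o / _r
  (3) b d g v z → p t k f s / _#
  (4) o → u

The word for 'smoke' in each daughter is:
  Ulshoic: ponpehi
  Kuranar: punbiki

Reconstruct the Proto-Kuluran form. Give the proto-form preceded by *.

Position 2: Ulshoic has o, Kuranar has u. Ulshoic preserves o here (none of its changes turn any other segment into o), so the proto-segment is *o.
Position 4: Ulshoic has p, Kuranar has b. Kuranar preserves b here (none of its changes turn any other segment into b), so the proto-segment is *b.
Continuing position by position gives *ponbeki; check it forward:
Ulshoic: start from *ponbeki.
  rule 1 (unconditioned shift): ponbeki → ponpeki
  rule 2: no change — ponpeki
  rule 3 (unconditioned shift): ponpeki → ponpehi
  ⇒ Ulshoic ponpehi
Kuranar: *ponbeki > ponbiki > punbiki  (by vowel merger, vowel merger)
*ponbeki is the unique common source.

*ponbeki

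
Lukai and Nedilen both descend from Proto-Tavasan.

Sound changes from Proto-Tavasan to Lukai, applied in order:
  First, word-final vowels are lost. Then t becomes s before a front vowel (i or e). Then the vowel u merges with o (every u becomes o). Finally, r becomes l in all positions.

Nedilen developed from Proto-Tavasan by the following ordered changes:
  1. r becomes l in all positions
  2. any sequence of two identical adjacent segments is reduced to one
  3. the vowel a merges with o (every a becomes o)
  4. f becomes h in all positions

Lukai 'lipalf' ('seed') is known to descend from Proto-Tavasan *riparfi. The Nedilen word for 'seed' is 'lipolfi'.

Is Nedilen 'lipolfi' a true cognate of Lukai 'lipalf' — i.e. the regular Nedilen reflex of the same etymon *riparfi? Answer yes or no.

no

Derive the expected Nedilen reflex of *riparfi:
Nedilen: *riparfi > lipalfi > lipolfi > lipolhi  (by unconditioned shift, vowel merger, unconditioned shift)
The regular Nedilen reflex would be 'lipolhi', but the attested form is 'lipolfi'. The correspondence is irregular, so they are not cognates (the Nedilen form has a different source).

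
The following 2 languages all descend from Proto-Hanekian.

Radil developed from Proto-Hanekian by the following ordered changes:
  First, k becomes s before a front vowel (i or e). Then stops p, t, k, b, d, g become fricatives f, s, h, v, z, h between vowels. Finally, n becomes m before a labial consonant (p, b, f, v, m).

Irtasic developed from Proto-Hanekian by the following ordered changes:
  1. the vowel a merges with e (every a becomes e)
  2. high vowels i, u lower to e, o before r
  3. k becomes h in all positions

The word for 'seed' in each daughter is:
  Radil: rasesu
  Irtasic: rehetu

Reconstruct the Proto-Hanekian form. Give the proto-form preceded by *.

Position 3: Radil has s, Irtasic has h. Taking the neighbouring segments as reconstructed: Radil s could go back to *t or *k or *s; Irtasic h could go back to *k or *h — the one source consistent with every daughter is *k.
Position 5: Radil has s, Irtasic has t. Irtasic preserves t here (none of its changes turn any other segment into t), so the proto-segment is *t.
Position 2: Radil has a, Irtasic has e. Radil preserves a here (none of its changes turn any other segment into a), so the proto-segment is *a.
The remaining positions agree across the daughters. Check the candidate against every language:
Radil: *raketu > rasetu > rasesu  (by palatalisation, intervocalic lenition)
Irtasic: *raketu
  raketu → reketu   [vowel merger]
  reketu (rule 2 does not apply)
  reketu → rehetu   [unconditioned shift]
  giving Irtasic rehetu.
*raketu is the unique common source.

*raketu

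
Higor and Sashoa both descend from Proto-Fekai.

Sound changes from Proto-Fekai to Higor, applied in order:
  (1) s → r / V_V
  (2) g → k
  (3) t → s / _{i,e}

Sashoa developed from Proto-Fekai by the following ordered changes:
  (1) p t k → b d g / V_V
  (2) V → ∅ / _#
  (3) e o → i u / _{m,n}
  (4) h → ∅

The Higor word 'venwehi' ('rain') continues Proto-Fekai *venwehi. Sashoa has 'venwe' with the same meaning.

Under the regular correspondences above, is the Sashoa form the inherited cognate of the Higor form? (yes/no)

Derive the expected Sashoa reflex of *venwehi:
Sashoa: start from *venwehi.
  rule 1: no change — venwehi
  rule 2 (apocope): venwehi → venweh
  rule 3 (pre-nasal raising): venweh → vinweh
  rule 4 (h-loss): vinweh → vinwe
  ⇒ Sashoa vinwe
The regular Sashoa reflex would be 'vinwe', but the attested form is 'venwe'. The correspondence is irregular, so they are not cognates (the Sashoa form has a different source).

no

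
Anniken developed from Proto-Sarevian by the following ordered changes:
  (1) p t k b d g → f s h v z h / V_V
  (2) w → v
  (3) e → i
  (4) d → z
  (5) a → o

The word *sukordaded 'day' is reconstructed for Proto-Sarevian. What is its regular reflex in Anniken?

Anniken: *sukordaded > suhordazed > suhordazid > suhorzaziz > suhorzoziz  (by intervocalic lenition, vowel merger, unconditioned shift, vowel merger)

suhorzoziz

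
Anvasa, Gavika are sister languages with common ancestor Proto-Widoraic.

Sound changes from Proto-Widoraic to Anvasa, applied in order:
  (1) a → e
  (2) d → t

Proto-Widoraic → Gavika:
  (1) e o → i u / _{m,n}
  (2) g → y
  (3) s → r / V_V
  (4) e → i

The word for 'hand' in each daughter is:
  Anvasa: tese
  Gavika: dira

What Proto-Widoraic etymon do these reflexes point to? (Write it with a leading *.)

*desa

Position 3: Anvasa has s, Gavika has r. Anvasa preserves s here (none of its changes turn any other segment into s), so the proto-segment is *s.
Position 2: Anvasa has e, Gavika has i. Taking the neighbouring segments as reconstructed: Anvasa e could go back to *a or *e; Gavika i could go back to *e or *i — the one source consistent with every daughter is *e.
This points to *desa. Verify forward in each daughter:
Anvasa: *desa > dese > tese  (by vowel merger, unconditioned shift)
Gavika: *desa
  desa (rule 1 does not apply)
  desa (rule 2 does not apply)
  desa → dera   [rhotacism]
  dera → dira   [vowel merger]
  giving Gavika dira.
*desa is the unique common source.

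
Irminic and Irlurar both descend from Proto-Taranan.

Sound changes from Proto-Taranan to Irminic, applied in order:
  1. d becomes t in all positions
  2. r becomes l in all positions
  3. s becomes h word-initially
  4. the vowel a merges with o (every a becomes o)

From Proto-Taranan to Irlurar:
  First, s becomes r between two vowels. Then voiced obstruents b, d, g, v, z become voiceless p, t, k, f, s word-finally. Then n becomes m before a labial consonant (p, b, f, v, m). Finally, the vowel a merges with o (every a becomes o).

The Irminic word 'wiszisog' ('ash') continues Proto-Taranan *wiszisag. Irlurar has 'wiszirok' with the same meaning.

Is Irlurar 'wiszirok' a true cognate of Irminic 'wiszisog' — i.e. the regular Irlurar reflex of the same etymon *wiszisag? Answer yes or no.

yes

Derive the expected Irlurar reflex of *wiszisag:
Irlurar: start from *wiszisag.
  rule 1 (rhotacism): wiszisag → wiszirag
  rule 2 (final devoicing): wiszirag → wiszirak
  rule 3: no change — wiszirak
  rule 4 (vowel merger): wiszirak → wiszirok
  ⇒ Irlurar wiszirok
Irlurar 'wiszirok' matches the regular reflex exactly, so the pair is cognate.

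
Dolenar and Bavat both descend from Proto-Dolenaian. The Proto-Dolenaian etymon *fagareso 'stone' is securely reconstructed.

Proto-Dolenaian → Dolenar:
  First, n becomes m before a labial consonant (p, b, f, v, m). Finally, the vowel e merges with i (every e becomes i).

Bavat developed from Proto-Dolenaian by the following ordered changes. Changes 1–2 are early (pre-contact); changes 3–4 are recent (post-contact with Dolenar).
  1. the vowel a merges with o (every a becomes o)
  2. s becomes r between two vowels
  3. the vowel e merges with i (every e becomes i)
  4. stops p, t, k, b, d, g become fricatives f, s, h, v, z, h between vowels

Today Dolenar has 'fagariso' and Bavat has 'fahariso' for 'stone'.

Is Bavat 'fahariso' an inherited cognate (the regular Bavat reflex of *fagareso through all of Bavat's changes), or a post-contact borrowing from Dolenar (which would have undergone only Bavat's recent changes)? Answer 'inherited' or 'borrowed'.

borrowed

If inherited, *fagareso would pass through all of Bavat's changes:
Bavat: *fagareso > fogoreso > fogorero > fogoriro > fohoriro  (by vowel merger, rhotacism, vowel merger, intervocalic lenition)
If borrowed from Dolenar 'fagariso' after the early changes, it would undergo only the recent ones:
  rule 3 (vowel merger): no change (fagariso)
  rule 4 (intervocalic lenition): fagariso → fahariso
  ⇒ as a loan: fahariso
Bavat 'fahariso' matches the loan outcome 'fahariso', not the inherited 'fohoriro' — it skipped the early Bavat changes, so it was borrowed from Dolenar.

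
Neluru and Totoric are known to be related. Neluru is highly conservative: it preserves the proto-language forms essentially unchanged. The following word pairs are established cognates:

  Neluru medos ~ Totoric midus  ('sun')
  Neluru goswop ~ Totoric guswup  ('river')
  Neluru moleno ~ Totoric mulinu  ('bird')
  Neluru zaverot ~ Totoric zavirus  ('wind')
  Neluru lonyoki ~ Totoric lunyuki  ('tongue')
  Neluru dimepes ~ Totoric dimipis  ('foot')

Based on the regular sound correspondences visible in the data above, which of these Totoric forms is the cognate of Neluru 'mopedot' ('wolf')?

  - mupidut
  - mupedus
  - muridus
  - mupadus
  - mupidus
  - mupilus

mupidus

goswop ~ guswup — Neluru o corresponds to Totoric u after a consonant, before a labial obstruent.
medos ~ midus, dimepes ~ dimipis — Neluru e corresponds to Totoric i after a consonant, before a consonant other than r, m, n, p, b, f, v.
medos ~ midus, goswop ~ guswup — Neluru o corresponds to Totoric u after a consonant, before a consonant other than r, m, n, p, b, f, v.
zaverot ~ zavirus — Neluru t corresponds to Totoric s word-finally.
Applying these to Neluru 'mopedot':
  mopedot → mupedot   (o→u after a consonant, before a labial obstruent)
  mupedot → mupidot   (e→i after a consonant, before a consonant other than r, m, n, p, b, f, v)
  mupidot → mupidut   (o→u after a consonant, before a consonant other than r, m, n, p, b, f, v)
  mupidut → mupidus   (t→s word-finally)
So the Totoric cognate is 'mupidus'.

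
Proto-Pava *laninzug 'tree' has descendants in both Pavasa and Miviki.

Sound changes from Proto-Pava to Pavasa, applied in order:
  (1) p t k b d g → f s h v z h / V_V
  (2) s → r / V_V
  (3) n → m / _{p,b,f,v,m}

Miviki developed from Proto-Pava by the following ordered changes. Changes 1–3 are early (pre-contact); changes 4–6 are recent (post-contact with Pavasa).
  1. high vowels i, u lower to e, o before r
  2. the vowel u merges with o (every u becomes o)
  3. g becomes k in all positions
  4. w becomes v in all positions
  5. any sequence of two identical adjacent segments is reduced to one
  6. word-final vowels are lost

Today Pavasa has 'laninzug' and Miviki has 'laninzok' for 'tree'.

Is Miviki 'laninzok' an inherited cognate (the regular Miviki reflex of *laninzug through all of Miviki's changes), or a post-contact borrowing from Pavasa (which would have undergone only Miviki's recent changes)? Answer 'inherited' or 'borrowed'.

inherited

If inherited, *laninzug would pass through all of Miviki's changes:
Miviki: *laninzug > laninzog > laninzok  (by vowel merger, unconditioned shift)
If borrowed from Pavasa 'laninzug' after the early changes, it would undergo only the recent ones:
  rule 4 (unconditioned shift): no change (laninzug)
  rule 5 (degemination): no change (laninzug)
  rule 6 (apocope): no change (laninzug)
  ⇒ as a loan: laninzug
Miviki 'laninzok' matches the inherited outcome exactly, so it is an inherited cognate, not a loan.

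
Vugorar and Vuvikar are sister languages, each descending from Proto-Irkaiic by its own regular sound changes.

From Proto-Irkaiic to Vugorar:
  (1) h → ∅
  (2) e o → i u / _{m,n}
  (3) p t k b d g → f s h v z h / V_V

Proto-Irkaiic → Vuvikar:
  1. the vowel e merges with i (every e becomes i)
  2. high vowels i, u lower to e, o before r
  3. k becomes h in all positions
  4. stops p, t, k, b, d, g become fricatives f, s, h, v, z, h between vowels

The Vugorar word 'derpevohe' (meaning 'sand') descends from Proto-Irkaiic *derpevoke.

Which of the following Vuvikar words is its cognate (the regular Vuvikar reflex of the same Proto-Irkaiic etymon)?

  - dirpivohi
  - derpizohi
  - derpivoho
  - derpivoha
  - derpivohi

Vuvikar: *derpevoke
  derpevoke → dirpivoki   [vowel merger]
  dirpivoki → derpivoki   [pre-rhotic lowering]
  derpivoki → derpivohi   [unconditioned shift]
  derpivohi (rule 4 does not apply)
  giving Vuvikar derpivohi.
The other candidates each miss or misapply at least one Vuvikar change.

derpivohi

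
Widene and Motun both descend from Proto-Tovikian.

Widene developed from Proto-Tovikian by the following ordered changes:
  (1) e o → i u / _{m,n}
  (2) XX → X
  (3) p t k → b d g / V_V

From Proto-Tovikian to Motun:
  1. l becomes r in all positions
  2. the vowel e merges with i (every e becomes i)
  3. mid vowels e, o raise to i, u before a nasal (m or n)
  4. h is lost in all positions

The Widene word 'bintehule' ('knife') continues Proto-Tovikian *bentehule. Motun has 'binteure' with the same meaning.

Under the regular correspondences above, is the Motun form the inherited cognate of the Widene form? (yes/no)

no

Derive the expected Motun reflex of *bentehule:
Motun: *bentehule > bentehure > bintihuri > bintiuri  (by unconditioned shift, vowel merger, h-loss)
The regular Motun reflex would be 'bintiuri', but the attested form is 'binteure'. The correspondence is irregular, so they are not cognates (the Motun form has a different source).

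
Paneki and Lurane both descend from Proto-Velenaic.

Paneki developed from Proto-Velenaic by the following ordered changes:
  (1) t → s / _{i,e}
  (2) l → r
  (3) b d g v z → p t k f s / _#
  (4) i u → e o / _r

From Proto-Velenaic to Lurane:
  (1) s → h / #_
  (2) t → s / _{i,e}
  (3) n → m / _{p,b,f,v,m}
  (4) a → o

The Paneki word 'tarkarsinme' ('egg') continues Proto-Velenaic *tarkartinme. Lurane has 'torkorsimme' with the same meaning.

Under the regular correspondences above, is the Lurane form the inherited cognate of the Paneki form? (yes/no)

Derive the expected Lurane reflex of *tarkartinme:
Lurane: start from *tarkartinme.
  rule 1: no change — tarkartinme
  rule 2 (palatalisation): tarkartinme → tarkarsinme
  rule 3 (nasal place assimilation): tarkarsinme → tarkarsimme
  rule 4 (vowel merger): tarkarsimme → torkorsimme
  ⇒ Lurane torkorsimme
Lurane 'torkorsimme' matches the regular reflex exactly, so the pair is cognate.

yes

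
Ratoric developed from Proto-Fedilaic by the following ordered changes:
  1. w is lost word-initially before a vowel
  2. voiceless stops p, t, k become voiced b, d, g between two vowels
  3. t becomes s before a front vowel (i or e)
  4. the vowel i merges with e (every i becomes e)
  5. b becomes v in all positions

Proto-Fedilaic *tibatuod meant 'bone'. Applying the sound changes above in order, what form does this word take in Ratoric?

sevaduod

Ratoric: *tibatuod
  tibatuod (rule 1 does not apply)
  tibatuod → tibaduod   [intervocalic voicing]
  tibaduod → sibaduod   [palatalisation]
  sibaduod → sebaduod   [vowel merger]
  sebaduod → sevaduod   [unconditioned shift]
  giving Ratoric sevaduod.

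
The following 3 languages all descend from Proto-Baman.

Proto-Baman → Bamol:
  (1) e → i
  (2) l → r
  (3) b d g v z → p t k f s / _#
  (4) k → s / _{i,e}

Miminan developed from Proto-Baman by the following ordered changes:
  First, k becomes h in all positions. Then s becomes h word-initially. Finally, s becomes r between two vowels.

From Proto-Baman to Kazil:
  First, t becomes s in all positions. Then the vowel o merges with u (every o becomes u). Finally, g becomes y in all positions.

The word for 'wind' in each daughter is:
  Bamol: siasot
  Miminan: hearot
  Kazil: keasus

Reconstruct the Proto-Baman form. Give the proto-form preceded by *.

Position 2: Bamol has i, Miminan has e, Kazil has e. Miminan preserves e here (none of its changes turn any other segment into e), so the proto-segment is *e.
Position 6: Bamol has t, Miminan has t, Kazil has s. Miminan preserves t here (none of its changes turn any other segment into t), so the proto-segment is *t.
Position 4: Bamol has s, Miminan has r, Kazil has s. Taking the neighbouring segments as reconstructed: Bamol s can only go back to *s; Miminan r could go back to *s or *r; Kazil s could go back to *t or *s — the one source consistent with every daughter is *s.
Verify the candidate proto-form against each daughter:
Bamol: *keasot > kiasot > siasot  (by vowel merger, palatalisation)
Miminan: *keasot > heasot > hearot  (by unconditioned shift, rhotacism)
Kazil: start from *keasot.
  rule 1 (unconditioned shift): keasot → keasos
  rule 2 (vowel merger): keasos → keasus
  rule 3: no change — keasus
  ⇒ Kazil keasus
Only *keasot yields all of Bamol siasot, Miminan hearot, Kazil keasus.

*keasot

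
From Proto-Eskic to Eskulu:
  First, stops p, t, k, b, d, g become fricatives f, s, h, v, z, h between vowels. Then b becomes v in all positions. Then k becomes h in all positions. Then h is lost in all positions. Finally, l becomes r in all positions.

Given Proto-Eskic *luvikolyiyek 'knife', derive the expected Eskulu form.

ruvioryiye

Eskulu: *luvikolyiyek
  luvikolyiyek → luviholyiyek   [intervocalic lenition]
  luviholyiyek (rule 2 does not apply)
  luviholyiyek → luviholyiyeh   [unconditioned shift]
  luviholyiyeh → luviolyiye   [h-loss]
  luviolyiye → ruvioryiye   [unconditioned shift]
  giving Eskulu ruvioryiye.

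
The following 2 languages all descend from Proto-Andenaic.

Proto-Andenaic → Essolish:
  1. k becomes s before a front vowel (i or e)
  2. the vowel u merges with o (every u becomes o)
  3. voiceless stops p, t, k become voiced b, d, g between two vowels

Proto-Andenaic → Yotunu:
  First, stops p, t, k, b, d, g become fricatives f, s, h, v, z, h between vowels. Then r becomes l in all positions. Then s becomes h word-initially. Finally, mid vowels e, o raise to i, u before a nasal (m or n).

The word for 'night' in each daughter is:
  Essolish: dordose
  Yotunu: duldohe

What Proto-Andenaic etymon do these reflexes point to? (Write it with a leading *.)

*durdoke

Position 6: Essolish has s, Yotunu has h. Taking the neighbouring segments as reconstructed: Essolish s could go back to *k or *s; Yotunu h could go back to *k or *g or *h — the one source consistent with every daughter is *k.
Position 2: Essolish has o, Yotunu has u. Taking the neighbouring segments as reconstructed: Essolish o could go back to *o or *u; Yotunu u can only go back to *u — the one source consistent with every daughter is *u.
Position 3: Essolish has r, Yotunu has l. Essolish preserves r here (none of its changes turn any other segment into r), so the proto-segment is *r.
This points to *durdoke. Verify forward in each daughter:
Essolish: start from *durdoke.
  rule 1 (palatalisation): durdoke → durdose
  rule 2 (vowel merger): durdose → dordose
  rule 3: no change — dordose
  ⇒ Essolish dordose
Yotunu: *durdoke
  durdoke → durdohe   [intervocalic lenition]
  durdohe → duldohe   [unconditioned shift]
  duldohe (rule 3 does not apply)
  duldohe (rule 4 does not apply)
  giving Yotunu duldohe.
Only *durdoke yields all of Essolish dordose, Yotunu duldohe.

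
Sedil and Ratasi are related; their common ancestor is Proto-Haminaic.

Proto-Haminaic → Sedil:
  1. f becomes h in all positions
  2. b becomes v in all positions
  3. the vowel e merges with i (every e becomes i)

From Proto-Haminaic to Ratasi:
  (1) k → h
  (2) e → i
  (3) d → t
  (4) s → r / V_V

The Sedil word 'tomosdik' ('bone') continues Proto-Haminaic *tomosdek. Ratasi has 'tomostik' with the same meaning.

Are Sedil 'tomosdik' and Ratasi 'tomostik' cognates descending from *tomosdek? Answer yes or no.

no

Derive the expected Ratasi reflex of *tomosdek:
Ratasi: *tomosdek > tomosdeh > tomosdih > tomostih  (by unconditioned shift, vowel merger, unconditioned shift)
The regular Ratasi reflex would be 'tomostih', but the attested form is 'tomostik'. The correspondence is irregular, so they are not cognates (the Ratasi form has a different source).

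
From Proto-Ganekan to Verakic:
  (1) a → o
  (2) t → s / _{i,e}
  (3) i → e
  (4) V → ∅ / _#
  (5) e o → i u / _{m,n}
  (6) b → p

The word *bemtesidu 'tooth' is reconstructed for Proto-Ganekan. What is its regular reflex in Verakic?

Verakic: start from *bemtesidu.
  rule 1: no change — bemtesidu
  rule 2 (palatalisation): bemtesidu → bemsesidu
  rule 3 (vowel merger): bemsesidu → bemsesedu
  rule 4 (apocope): bemsesedu → bemsesed
  rule 5 (pre-nasal raising): bemsesed → bimsesed
  rule 6 (unconditioned shift): bimsesed → pimsesed
  ⇒ Verakic pimsesed

pimsesed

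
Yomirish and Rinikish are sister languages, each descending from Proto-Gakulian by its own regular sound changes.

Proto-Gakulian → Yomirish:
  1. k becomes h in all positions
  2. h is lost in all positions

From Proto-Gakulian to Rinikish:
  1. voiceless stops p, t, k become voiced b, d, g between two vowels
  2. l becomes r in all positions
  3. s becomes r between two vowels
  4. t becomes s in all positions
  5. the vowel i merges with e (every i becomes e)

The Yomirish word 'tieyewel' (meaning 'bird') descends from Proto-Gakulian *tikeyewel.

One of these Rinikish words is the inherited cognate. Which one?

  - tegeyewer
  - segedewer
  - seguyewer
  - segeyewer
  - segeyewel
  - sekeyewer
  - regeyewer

segeyewer

Rinikish: *tikeyewel > tigeyewel > tigeyewer > sigeyewer > segeyewer  (by intervocalic voicing, unconditioned shift, unconditioned shift, vowel merger)
Only 'segeyewer' matches the regular Rinikish development of *tikeyewel.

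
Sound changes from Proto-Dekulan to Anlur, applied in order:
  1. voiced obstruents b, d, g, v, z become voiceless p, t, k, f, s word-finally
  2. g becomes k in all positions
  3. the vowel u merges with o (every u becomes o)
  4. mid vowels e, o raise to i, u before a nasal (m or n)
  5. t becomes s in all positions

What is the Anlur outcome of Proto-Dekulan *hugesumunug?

Anlur: *hugesumunug
  hugesumunug → hugesumunuk   [final devoicing]
  hugesumunuk → hukesumunuk   [unconditioned shift]
  hukesumunuk → hokesomonok   [vowel merger]
  hokesomonok → hokesumunok   [pre-nasal raising]
  hokesumunok (rule 5 does not apply)
  giving Anlur hokesumunok.

hokesumunok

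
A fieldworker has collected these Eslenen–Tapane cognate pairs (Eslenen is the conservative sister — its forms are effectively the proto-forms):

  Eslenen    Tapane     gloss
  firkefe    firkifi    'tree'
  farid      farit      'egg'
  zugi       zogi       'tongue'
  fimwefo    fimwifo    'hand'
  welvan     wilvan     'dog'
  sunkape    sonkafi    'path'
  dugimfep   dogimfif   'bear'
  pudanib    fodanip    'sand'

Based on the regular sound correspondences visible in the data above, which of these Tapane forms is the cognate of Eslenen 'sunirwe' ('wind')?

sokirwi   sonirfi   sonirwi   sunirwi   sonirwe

sunkape ~ sonkafi — Eslenen u corresponds to Tapane o after a consonant, before a nasal.
firkefe ~ firkifi, sunkape ~ sonkafi — Eslenen e corresponds to Tapane i word-finally.
Applying these to Eslenen 'sunirwe':
  sunirwe → sonirwe   (u→o after a consonant, before a nasal)
  sonirwe → sonirwi   (e→i word-finally)
So the Tapane cognate is 'sonirwi'.

sonirwi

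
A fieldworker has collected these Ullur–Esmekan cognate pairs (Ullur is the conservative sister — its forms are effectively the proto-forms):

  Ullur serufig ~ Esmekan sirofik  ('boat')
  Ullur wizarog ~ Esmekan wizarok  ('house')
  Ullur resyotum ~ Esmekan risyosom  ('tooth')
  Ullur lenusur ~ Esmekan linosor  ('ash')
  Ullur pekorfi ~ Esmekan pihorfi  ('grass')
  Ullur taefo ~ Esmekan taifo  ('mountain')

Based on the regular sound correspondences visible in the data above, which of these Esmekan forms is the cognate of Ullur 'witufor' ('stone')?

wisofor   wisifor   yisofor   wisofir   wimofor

resyotum ~ risyosom — Ullur t corresponds to Esmekan s between vowels (before a back vowel).
serufig ~ sirofik — Ullur u corresponds to Esmekan o after a consonant, before a labial obstruent.
Applying these to Ullur 'witufor':
  witufor → wisufor   (t→s between vowels (before a back vowel))
  wisufor → wisofor   (u→o after a consonant, before a labial obstruent)
So the Esmekan cognate is 'wisofor'.

wisofor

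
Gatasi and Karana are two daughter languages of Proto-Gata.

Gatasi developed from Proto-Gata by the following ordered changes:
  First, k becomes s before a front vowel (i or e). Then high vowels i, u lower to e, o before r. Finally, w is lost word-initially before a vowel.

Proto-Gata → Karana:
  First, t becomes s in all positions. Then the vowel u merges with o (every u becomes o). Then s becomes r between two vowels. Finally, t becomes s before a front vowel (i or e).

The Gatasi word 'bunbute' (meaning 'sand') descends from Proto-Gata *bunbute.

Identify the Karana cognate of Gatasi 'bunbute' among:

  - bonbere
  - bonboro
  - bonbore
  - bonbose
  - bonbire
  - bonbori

Karana: start from *bunbute.
  rule 1 (unconditioned shift): bunbute → bunbuse
  rule 2 (vowel merger): bunbuse → bonbose
  rule 3 (rhotacism): bonbose → bonbore
  rule 4: no change — bonbore
  ⇒ Karana bonbore

bonbore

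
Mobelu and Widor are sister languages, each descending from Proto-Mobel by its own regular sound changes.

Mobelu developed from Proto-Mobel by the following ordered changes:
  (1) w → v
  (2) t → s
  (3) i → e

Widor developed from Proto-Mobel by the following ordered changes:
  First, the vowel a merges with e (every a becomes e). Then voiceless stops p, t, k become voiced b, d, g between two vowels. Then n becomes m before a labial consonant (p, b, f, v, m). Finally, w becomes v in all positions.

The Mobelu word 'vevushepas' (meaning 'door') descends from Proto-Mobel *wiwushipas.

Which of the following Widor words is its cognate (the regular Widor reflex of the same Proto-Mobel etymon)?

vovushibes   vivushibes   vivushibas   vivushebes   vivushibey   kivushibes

vivushibes

Widor: *wiwushipas
  wiwushipas → wiwushipes   [vowel merger]
  wiwushipes → wiwushibes   [intervocalic voicing]
  wiwushibes (rule 3 does not apply)
  wiwushibes → vivushibes   [unconditioned shift]
  giving Widor vivushibes.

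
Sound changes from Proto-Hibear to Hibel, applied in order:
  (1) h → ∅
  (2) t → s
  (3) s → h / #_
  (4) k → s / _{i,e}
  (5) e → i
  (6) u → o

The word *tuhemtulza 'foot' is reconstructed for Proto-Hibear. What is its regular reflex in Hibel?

hoimsolza

Hibel: *tuhemtulza > tuemtulza > suemsulza > huemsulza > huimsulza > hoimsolza  (by h-loss, unconditioned shift, debuccalisation, vowel merger, vowel merger)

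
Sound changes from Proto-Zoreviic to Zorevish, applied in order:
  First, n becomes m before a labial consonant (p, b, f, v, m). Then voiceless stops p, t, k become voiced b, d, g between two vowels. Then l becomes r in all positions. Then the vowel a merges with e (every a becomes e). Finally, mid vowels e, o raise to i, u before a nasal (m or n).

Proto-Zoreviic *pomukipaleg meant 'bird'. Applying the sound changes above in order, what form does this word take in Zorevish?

Zorevish: *pomukipaleg > pomugibaleg > pomugibareg > pomugibereg > pumugibereg  (by intervocalic voicing, unconditioned shift, vowel merger, pre-nasal raising)

pumugibereg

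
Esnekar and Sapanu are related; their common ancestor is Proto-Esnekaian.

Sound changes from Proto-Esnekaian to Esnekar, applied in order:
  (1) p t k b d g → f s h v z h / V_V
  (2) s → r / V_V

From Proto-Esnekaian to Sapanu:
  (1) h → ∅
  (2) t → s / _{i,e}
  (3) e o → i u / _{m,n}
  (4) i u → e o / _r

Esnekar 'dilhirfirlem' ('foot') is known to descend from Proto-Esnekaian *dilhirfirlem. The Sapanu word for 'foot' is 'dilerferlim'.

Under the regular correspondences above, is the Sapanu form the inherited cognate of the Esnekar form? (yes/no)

yes

Derive the expected Sapanu reflex of *dilhirfirlem:
Sapanu: *dilhirfirlem
  dilhirfirlem → dilirfirlem   [h-loss]
  dilirfirlem (rule 2 does not apply)
  dilirfirlem → dilirfirlim   [pre-nasal raising]
  dilirfirlim → dilerferlim   [pre-rhotic lowering]
  giving Sapanu dilerferlim.
Sapanu 'dilerferlim' matches the regular reflex exactly, so the pair is cognate.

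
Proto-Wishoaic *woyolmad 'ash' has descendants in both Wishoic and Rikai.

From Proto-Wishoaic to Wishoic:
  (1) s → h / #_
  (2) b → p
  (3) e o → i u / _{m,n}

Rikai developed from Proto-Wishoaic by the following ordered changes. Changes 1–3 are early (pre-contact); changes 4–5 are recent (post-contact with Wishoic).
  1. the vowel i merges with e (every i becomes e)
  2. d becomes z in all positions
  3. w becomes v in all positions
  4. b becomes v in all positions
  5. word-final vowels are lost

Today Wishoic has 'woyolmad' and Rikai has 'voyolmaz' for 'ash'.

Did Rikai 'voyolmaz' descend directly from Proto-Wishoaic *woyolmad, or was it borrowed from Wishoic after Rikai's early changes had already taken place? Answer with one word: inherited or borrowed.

If inherited, *woyolmad would pass through all of Rikai's changes:
Rikai: start from *woyolmad.
  rule 1: no change — woyolmad
  rule 2 (unconditioned shift): woyolmad → woyolmaz
  rule 3 (unconditioned shift): woyolmaz → voyolmaz
  rule 4: no change — voyolmaz
  rule 5: no change — voyolmaz
  ⇒ Rikai voyolmaz
If borrowed from Wishoic 'woyolmad' after the early changes, it would undergo only the recent ones:
  rule 4 (unconditioned shift): no change (woyolmad)
  rule 5 (apocope): no change (woyolmad)
  ⇒ as a loan: woyolmad
Rikai 'voyolmaz' matches the inherited outcome exactly, so it is an inherited cognate, not a loan.

inherited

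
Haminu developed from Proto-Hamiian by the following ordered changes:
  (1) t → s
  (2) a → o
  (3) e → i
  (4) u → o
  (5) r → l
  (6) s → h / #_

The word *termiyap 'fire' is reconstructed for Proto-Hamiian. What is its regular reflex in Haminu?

hilmiyop

Haminu: start from *termiyap.
  rule 1 (unconditioned shift): termiyap → sermiyap
  rule 2 (vowel merger): sermiyap → sermiyop
  rule 3 (vowel merger): sermiyop → sirmiyop
  rule 4: no change — sirmiyop
  rule 5 (unconditioned shift): sirmiyop → silmiyop
  rule 6 (debuccalisation): silmiyop → hilmiyop
  ⇒ Haminu hilmiyop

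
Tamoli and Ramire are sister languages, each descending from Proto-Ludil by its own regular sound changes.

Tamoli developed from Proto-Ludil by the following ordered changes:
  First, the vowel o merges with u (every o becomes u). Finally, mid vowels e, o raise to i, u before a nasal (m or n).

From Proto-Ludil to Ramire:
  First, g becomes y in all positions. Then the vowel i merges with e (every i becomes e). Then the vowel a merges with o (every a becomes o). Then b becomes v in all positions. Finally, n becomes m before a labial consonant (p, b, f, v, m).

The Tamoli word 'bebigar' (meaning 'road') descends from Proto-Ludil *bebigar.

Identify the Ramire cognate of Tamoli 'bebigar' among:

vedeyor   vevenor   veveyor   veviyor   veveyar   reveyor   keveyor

Ramire: *bebigar > bebiyar > bebeyar > bebeyor > veveyor  (by unconditioned shift, vowel merger, vowel merger, unconditioned shift)

veveyor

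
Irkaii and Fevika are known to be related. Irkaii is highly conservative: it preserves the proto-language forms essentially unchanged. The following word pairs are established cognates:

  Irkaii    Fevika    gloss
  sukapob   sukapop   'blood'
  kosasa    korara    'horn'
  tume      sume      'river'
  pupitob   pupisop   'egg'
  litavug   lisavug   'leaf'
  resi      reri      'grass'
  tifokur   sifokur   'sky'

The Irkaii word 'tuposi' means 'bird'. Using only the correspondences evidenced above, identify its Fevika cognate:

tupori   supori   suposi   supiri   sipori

supori

tume ~ sume — Irkaii t corresponds to Fevika s word-initially before a back vowel.
resi ~ reri — Irkaii s corresponds to Fevika r between vowels (before a front vowel).
Applying these to Irkaii 'tuposi':
  tuposi → suposi   (t→s word-initially before a back vowel)
  suposi → supori   (s→r between vowels (before a front vowel))
So the Fevika cognate is 'supori'.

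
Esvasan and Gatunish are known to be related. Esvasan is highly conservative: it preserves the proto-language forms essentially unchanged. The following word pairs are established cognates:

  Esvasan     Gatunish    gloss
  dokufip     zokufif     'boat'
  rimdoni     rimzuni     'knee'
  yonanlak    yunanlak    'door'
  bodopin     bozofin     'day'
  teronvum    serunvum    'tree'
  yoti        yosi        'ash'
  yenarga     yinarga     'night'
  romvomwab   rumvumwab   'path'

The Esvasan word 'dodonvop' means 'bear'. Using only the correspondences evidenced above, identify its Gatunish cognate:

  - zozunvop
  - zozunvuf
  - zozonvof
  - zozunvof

dokufip ~ zokufif — Esvasan d corresponds to Gatunish z word-initially before a back vowel.
bodopin ~ bozofin — Esvasan d corresponds to Gatunish z between vowels (before a back vowel).
rimdoni ~ rimzuni, yonanlak ~ yunanlak — Esvasan o corresponds to Gatunish u after a consonant, before a nasal.
dokufip ~ zokufif — Esvasan p corresponds to Gatunish f word-finally.
Applying these to Esvasan 'dodonvop':
  dodonvop → zodonvop   (d→z word-initially before a back vowel)
  zodonvop → zozonvop   (d→z between vowels (before a back vowel))
  zozonvop → zozunvop   (o→u after a consonant, before a nasal)
  zozunvop → zozunvof   (p→f word-finally)
So the Gatunish cognate is 'zozunvof'.

zozunvof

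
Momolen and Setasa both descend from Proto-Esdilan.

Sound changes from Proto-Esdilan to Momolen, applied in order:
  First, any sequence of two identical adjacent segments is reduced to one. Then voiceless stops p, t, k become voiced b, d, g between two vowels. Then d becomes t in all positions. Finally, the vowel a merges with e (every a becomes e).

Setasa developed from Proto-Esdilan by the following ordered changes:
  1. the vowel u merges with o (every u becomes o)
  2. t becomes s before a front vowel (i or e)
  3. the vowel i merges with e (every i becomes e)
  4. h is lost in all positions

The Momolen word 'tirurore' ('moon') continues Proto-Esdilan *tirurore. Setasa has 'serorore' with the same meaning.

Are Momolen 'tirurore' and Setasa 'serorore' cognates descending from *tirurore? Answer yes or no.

Derive the expected Setasa reflex of *tirurore:
Setasa: *tirurore > tirorore > sirorore > serorore  (by vowel merger, palatalisation, vowel merger)
Setasa 'serorore' matches the regular reflex exactly, so the pair is cognate.

yes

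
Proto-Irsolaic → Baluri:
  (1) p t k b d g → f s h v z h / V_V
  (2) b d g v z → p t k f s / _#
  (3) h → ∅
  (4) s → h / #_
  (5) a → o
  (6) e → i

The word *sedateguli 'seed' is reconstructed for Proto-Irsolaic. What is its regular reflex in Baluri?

hizosiuli

Baluri: *sedateguli > sezasehuli > sezaseuli > hezaseuli > hezoseuli > hizosiuli  (by intervocalic lenition, h-loss, debuccalisation, vowel merger, vowel merger)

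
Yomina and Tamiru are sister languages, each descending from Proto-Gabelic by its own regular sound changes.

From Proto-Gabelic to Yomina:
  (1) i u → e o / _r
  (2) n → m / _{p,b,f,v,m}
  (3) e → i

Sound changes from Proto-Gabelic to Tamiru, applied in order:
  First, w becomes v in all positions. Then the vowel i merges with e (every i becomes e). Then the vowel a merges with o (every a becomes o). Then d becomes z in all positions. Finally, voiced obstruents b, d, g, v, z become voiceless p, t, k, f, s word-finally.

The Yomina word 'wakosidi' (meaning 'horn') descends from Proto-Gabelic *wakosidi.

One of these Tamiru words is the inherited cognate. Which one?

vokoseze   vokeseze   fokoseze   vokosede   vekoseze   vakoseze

Tamiru: *wakosidi
  wakosidi → vakosidi   [unconditioned shift]
  vakosidi → vakosede   [vowel merger]
  vakosede → vokosede   [vowel merger]
  vokosede → vokoseze   [unconditioned shift]
  vokoseze (rule 5 does not apply)
  giving Tamiru vokoseze.

vokoseze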